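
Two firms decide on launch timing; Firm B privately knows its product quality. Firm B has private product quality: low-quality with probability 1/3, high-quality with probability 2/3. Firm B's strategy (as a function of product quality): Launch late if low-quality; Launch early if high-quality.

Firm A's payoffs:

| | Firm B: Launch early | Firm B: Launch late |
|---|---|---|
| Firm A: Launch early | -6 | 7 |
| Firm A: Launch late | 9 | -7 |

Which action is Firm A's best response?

Launch late

E[Launch early] = 1/3·(7) + 2/3·(-6) = -5/3
E[Launch late] = 1/3·(-7) + 2/3·(9) = 11/3
Best response: Launch late (11/3 is the largest).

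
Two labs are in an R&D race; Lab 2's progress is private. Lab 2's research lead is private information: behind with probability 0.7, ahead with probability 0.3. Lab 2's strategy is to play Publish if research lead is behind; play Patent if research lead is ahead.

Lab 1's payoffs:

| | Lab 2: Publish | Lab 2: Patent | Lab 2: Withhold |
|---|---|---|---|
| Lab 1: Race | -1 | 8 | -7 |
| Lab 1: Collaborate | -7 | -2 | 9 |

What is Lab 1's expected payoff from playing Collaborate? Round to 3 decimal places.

-5.500

E[Collaborate] = 0.7·(-7) + 0.3·(-2) = (-4.9) + (-0.6) = -5.5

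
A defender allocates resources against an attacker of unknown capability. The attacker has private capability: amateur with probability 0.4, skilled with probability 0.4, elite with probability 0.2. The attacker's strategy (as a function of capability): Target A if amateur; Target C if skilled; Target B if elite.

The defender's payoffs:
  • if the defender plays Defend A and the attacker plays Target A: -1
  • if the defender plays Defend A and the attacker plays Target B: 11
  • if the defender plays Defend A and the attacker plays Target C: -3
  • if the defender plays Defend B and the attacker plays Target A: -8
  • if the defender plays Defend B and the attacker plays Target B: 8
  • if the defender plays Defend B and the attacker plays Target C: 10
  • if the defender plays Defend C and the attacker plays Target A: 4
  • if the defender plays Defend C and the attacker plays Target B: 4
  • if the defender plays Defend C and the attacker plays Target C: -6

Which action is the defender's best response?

E[Defend A] = 0.4·(-1) + 0.4·(-3) + 0.2·(11) = 0.6
E[Defend B] = 0.4·(-8) + 0.4·(10) + 0.2·(8) = 2.4
E[Defend C] = 0.4·(4) + 0.4·(-6) + 0.2·(4) = 0
Best response: Defend B (2.4 is the largest).

Defend B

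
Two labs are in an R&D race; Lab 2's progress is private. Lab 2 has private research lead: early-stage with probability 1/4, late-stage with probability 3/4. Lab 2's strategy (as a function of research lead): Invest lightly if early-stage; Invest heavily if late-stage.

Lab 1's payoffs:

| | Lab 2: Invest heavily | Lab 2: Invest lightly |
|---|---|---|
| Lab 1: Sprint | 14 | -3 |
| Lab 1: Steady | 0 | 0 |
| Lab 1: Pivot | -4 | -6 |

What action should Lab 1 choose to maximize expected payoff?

Sprint

E[Sprint] = 1/4·(-3) + 3/4·(14) = 39/4
E[Steady] = 1/4·(0) + 3/4·(0) = 0
E[Pivot] = 1/4·(-6) + 3/4·(-4) = -9/2
Best response: Sprint (39/4 is the largest).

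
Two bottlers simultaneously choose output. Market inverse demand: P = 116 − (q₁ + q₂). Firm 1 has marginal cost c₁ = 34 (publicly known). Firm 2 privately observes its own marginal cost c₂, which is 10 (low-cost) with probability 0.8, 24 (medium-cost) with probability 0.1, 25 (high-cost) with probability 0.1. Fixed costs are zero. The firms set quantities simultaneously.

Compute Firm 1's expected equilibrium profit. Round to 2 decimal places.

Each type of Firm 2 best-responds to q₁; Firm 1 best-responds to the expected q₂ over Firm 2's types.
Firm 2 with cost c maximizes (116 − (q₁+q₂) − c)·q₂, giving q₂(c) = (116 − c − q₁)/2.
E[c₂] = 0.8·10 + 0.1·24 + 0.1·25 = 12.9
Firm 1's FOC against E[q₂] yields q₁ = (116 − 2·34 + E[c₂])/3 = (116 − 68 + 12.9)/3 = 20.3.
E[P] = 116 − (q₁ + E[q₂]) = 54.3; Firm 1's expected profit = (E[P] − 34)·q₁ = (54.3 − 34)·20.3 = 412.09.

412.09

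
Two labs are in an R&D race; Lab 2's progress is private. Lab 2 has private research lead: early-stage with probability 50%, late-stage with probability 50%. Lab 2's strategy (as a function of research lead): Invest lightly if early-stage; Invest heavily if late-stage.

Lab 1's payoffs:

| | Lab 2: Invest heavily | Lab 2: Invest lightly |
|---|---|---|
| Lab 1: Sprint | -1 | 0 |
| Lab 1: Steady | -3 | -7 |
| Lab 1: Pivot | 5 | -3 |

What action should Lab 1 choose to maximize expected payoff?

Pivot

E[Sprint] = 0.5·(0) + 0.5·(-1) = -0.5
E[Steady] = 0.5·(-7) + 0.5·(-3) = -5
E[Pivot] = 0.5·(-3) + 0.5·(5) = 1
Best response: Pivot (1 is the largest).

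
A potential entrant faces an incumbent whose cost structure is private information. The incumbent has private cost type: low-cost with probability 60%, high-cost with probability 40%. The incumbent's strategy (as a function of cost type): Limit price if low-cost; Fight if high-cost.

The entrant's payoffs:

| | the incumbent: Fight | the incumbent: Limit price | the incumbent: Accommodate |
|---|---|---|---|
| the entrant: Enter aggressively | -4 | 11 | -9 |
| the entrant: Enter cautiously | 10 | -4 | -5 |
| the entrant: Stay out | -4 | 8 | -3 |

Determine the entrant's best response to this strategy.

Enter aggressively

E[Enter aggressively] = 0.6·(11) + 0.4·(-4) = 5
E[Enter cautiously] = 0.6·(-4) + 0.4·(10) = 1.6
E[Stay out] = 0.6·(8) + 0.4·(-4) = 3.2
Best response: Enter aggressively (5 is the largest).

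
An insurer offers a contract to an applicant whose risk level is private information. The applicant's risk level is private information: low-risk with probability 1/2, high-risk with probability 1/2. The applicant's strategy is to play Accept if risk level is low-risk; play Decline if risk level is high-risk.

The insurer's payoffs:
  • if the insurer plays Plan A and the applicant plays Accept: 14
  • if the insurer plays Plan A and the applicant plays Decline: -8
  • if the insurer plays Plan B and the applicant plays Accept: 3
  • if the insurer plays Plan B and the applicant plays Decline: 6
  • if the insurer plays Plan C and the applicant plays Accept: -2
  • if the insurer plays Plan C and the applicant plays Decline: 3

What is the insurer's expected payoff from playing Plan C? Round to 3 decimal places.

0.500

E[Plan C] = 1/2·(-2) + 1/2·3 = (-1) + 3/2 = 1/2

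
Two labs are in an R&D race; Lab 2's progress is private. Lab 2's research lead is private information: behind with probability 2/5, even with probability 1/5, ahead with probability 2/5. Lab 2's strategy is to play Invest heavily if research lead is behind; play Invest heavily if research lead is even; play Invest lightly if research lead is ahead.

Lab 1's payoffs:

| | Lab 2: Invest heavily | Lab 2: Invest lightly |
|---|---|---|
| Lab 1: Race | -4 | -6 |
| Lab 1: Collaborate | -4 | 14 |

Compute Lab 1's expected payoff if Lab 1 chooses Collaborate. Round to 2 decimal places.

E[Collaborate] = 2/5·(-4) + 1/5·(-4) + 2/5·14 = (-8/5) + (-4/5) + 28/5 = 16/5

3.20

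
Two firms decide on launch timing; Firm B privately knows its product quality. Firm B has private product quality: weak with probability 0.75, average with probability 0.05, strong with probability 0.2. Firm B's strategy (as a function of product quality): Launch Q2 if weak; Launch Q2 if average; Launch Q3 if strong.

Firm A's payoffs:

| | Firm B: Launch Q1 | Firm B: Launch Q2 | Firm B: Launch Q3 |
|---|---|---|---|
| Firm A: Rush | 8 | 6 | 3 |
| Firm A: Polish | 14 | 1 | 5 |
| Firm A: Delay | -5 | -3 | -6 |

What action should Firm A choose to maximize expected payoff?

Rush

E[Rush] = 0.75·(6) + 0.05·(6) + 0.2·(3) = 5.4
E[Polish] = 0.75·(1) + 0.05·(1) + 0.2·(5) = 1.8
E[Delay] = 0.75·(-3) + 0.05·(-3) + 0.2·(-6) = -3.6
Best response: Rush (5.4 is the largest).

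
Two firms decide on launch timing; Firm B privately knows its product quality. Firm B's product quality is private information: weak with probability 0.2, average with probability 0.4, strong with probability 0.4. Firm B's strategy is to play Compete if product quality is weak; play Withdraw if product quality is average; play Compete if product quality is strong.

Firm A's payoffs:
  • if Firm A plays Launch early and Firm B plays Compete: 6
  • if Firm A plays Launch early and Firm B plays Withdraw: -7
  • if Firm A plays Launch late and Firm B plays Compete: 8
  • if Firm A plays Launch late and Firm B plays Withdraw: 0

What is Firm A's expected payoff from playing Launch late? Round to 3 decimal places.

4.800

E[Launch late] = 0.2·8 + 0.4·0 + 0.4·8 = 1.6 + 0 + 3.2 = 4.8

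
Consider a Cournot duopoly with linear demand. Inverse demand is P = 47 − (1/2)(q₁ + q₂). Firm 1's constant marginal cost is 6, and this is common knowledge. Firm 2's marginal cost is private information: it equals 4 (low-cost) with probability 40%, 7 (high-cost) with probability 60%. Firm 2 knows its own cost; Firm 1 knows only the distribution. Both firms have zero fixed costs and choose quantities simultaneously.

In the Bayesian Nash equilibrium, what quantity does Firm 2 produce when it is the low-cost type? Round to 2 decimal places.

29.40

Each type of Firm 2 best-responds to q₁; Firm 1 best-responds to the expected q₂ over Firm 2's types.
Firm 2 with cost c maximizes (47 − (1/2)(q₁+q₂) − c)·q₂, giving q₂(c) = (47 − c − (1/2)q₁).
E[c₂] = 0.4·4 + 0.6·7 = 5.8
Firm 1's FOC against E[q₂] yields q₁ = (47 − 2·6 + E[c₂])/(3/2) = (47 − 12 + 5.8)/(3/2) = 27.2.
q₂(low-cost) = (47 − 4 − (1/2)·27.2) = 29.4.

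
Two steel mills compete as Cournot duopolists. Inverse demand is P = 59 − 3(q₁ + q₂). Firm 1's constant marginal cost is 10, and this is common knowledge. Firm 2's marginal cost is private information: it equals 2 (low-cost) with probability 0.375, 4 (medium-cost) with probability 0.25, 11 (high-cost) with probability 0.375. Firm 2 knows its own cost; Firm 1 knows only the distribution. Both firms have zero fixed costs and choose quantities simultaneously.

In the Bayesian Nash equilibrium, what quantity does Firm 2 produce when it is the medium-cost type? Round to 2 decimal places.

6.67

Type-c best response for Firm 2: q₂(c) = (59 − c)/6 − q₁/2.
Firm 1 maximizes expected profit; its first-order condition is 59 − 6q₁ − 3E[q₂] − 10 = 0.
Substituting E[q₂] and solving: E[c₂] = 5.875, so q₁ = (59 − 2·10 + 5.875)/9 = 4.98611.
q₂(medium-cost) = (59 − 4 − 3·4.98611)/6 = 6.67361.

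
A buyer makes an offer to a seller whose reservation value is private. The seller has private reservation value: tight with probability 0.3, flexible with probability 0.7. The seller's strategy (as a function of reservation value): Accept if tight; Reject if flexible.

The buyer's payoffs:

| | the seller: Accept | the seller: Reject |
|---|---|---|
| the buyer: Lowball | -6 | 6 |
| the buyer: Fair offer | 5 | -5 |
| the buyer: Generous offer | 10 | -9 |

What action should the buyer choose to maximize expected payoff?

Compute the buyer's expected payoff for each action, taking the expectation over the seller's type.
E[Lowball] = 0.3·(-6) + 0.7·(6) = 2.4
E[Fair offer] = 0.3·(5) + 0.7·(-5) = -2
E[Generous offer] = 0.3·(10) + 0.7·(-9) = -3.3
Best response: Lowball (2.4 is the largest).

Lowball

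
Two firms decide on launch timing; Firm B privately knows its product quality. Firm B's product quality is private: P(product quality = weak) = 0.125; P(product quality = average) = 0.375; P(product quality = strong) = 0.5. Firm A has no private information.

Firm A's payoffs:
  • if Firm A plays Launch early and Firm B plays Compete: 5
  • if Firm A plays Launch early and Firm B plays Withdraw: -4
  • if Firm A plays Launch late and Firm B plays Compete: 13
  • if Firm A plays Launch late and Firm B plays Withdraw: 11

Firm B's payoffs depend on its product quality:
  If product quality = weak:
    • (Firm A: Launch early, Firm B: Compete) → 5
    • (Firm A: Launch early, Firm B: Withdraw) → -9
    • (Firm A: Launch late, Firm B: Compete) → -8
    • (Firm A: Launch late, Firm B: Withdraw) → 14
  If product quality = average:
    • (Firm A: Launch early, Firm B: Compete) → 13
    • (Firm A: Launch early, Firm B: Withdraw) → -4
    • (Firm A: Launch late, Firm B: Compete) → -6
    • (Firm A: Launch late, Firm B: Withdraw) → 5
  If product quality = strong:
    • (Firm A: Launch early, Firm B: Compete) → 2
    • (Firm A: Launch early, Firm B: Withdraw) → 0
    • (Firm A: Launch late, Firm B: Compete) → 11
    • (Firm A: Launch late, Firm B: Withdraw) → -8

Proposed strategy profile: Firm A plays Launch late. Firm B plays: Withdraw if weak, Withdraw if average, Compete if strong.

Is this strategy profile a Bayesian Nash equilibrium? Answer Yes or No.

Yes

Firm A plays Launch late: E[Launch late] = 0.125·(11) + 0.375·(11) + 0.5·(13) = 12; E[Launch early] = 0.5. Best-responding. ✓
Firm B (product quality weak), facing Launch late: Compete gives -8, Withdraw gives 14. Proposed Withdraw is best. ✓
Firm B (product quality average), facing Launch late: Compete gives -6, Withdraw gives 5. Proposed Withdraw is best. ✓
Firm B (product quality strong), facing Launch late: Compete gives 11, Withdraw gives -8. Proposed Compete is best. ✓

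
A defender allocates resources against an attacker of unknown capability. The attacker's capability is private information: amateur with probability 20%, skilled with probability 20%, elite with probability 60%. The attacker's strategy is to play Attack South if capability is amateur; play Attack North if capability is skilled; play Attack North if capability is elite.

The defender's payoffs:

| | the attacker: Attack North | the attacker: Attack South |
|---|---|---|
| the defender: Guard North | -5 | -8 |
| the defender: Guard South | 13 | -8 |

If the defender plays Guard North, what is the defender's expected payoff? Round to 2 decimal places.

-5.60

E[Guard North] = 0.2·(-8) + 0.2·(-5) + 0.6·(-5) = (-1.6) + (-1) + (-3) = -5.6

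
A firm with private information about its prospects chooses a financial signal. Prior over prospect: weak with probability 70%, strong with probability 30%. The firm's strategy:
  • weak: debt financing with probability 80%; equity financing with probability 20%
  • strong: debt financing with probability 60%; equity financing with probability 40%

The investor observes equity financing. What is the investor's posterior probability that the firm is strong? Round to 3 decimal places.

Apply Bayes' rule using the sender's strategy as the likelihood.
P(equity financing) = 0.7·0.2 + 0.3·0.4 = 0.26
P(strong | equity financing) = (0.3·0.4) / 0.26 = 0.12 / 0.26 = 0.461538

0.462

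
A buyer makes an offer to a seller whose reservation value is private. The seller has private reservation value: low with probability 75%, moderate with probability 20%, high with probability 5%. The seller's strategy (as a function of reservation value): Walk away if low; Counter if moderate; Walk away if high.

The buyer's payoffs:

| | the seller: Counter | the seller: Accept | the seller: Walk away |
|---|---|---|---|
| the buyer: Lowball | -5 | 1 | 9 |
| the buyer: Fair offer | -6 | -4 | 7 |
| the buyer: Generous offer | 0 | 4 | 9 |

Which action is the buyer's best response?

Generous offer

E[Lowball] = 0.75·(9) + 0.2·(-5) + 0.05·(9) = 6.2
E[Fair offer] = 0.75·(7) + 0.2·(-6) + 0.05·(7) = 4.4
E[Generous offer] = 0.75·(9) + 0.2·(0) + 0.05·(9) = 7.2
Best response: Generous offer (7.2 is the largest).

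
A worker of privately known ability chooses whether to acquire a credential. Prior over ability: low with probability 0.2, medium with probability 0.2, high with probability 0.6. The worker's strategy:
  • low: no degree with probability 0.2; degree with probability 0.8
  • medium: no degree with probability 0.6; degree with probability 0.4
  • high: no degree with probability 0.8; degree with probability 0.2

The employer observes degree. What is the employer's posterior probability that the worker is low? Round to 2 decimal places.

P(degree) = 0.2·0.8 + 0.2·0.4 + 0.6·0.2 = 0.36
P(low | degree) = (0.2·0.8) / 0.36 = 0.16 / 0.36 = 0.444444

0.44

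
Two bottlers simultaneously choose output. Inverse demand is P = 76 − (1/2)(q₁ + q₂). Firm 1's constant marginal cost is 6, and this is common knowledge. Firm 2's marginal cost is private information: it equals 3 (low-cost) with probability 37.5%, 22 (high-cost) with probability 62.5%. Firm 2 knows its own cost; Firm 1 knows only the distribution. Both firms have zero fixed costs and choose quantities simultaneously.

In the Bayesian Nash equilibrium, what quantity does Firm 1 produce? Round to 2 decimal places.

52.58

Each type of Firm 2 best-responds to q₁; Firm 1 best-responds to the expected q₂ over Firm 2's types.
Firm 2 with cost c maximizes (76 − (1/2)(q₁+q₂) − c)·q₂, giving q₂(c) = (76 − c − (1/2)q₁).
E[c₂] = 0.375·3 + 0.625·22 = 14.875
Firm 1's FOC against E[q₂] yields q₁ = (76 − 2·6 + E[c₂])/(3/2) = (76 − 12 + 14.875)/(3/2) = 52.5833.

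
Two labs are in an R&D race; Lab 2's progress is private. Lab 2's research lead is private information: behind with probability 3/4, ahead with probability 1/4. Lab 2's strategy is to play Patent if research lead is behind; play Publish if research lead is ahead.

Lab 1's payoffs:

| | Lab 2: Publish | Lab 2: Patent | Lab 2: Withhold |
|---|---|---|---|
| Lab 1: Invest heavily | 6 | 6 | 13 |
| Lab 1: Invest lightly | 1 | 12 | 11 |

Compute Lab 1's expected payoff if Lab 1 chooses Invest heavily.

6

Take the expectation over Lab 2's research lead, weighting each type's action by its prior probability.
E[Invest heavily] = 3/4·6 + 1/4·6 = 9/2 + 3/2 = 6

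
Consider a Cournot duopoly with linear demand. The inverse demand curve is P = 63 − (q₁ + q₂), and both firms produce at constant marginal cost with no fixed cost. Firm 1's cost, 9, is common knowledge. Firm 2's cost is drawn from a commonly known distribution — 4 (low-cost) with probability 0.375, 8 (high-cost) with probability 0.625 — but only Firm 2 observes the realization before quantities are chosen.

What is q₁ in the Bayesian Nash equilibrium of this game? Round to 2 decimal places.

Type-c best response for Firm 2: q₂(c) = (63 − c)/2 − q₁/2.
Firm 1 maximizes expected profit; its first-order condition is 63 − 2q₁ − E[q₂] − 9 = 0.
Substituting E[q₂] and solving: E[c₂] = 6.5, so q₁ = (63 − 2·9 + 6.5)/3 = 17.1667.

17.17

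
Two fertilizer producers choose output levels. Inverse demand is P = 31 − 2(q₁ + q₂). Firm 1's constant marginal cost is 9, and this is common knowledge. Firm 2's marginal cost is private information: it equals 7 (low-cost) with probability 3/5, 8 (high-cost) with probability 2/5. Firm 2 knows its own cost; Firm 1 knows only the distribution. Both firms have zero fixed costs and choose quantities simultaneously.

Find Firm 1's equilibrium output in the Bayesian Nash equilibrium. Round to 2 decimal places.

Firm 2 with cost c maximizes (31 − 2(q₁+q₂) − c)·q₂, giving q₂(c) = (31 − c − 2q₁)/4.
E[c₂] = 3/5·7 + 2/5·8 = 7.4
Firm 1's FOC against E[q₂] yields q₁ = (31 − 2·9 + E[c₂])/6 = (31 − 18 + 7.4)/6 = 3.4.

3.40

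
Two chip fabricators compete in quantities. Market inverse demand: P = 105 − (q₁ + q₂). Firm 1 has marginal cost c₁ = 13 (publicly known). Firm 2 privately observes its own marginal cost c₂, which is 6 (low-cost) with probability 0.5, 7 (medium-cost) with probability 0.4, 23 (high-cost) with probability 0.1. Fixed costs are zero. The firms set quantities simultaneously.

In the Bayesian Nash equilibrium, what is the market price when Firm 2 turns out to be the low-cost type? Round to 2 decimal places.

40.98

Firm 2 with cost c maximizes (105 − (q₁+q₂) − c)·q₂, giving q₂(c) = (105 − c − q₁)/2.
E[c₂] = 0.5·6 + 0.4·7 + 0.1·23 = 8.1
Firm 1's FOC against E[q₂] yields q₁ = (105 − 2·13 + E[c₂])/3 = (105 − 26 + 8.1)/3 = 29.0333.
q₂(low-cost) = 34.9833, so P = 105 − (29.0333 + 34.9833) = 40.9833.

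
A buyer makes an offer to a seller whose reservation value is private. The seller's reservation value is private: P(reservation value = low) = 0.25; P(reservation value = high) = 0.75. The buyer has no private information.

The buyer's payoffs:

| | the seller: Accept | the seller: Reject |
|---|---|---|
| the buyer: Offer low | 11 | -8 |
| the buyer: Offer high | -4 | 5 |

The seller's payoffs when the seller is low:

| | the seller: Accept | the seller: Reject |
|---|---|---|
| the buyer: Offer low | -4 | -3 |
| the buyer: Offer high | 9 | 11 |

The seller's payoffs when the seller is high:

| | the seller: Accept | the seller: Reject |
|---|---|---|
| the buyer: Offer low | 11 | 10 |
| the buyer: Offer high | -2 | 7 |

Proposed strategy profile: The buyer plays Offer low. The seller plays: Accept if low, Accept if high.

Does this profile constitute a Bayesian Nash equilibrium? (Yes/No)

No

The buyer plays Offer low: E[Offer low] = 0.25·(11) + 0.75·(11) = 11; E[Offer high] = -4. Best-responding. ✓
The seller (reservation value low), facing Offer low: Accept gives -4, Reject gives -3. Proposed Accept is not best — profitable deviation exists. ✗
The seller (reservation value high), facing Offer low: Accept gives 11, Reject gives 10. Proposed Accept is best. ✓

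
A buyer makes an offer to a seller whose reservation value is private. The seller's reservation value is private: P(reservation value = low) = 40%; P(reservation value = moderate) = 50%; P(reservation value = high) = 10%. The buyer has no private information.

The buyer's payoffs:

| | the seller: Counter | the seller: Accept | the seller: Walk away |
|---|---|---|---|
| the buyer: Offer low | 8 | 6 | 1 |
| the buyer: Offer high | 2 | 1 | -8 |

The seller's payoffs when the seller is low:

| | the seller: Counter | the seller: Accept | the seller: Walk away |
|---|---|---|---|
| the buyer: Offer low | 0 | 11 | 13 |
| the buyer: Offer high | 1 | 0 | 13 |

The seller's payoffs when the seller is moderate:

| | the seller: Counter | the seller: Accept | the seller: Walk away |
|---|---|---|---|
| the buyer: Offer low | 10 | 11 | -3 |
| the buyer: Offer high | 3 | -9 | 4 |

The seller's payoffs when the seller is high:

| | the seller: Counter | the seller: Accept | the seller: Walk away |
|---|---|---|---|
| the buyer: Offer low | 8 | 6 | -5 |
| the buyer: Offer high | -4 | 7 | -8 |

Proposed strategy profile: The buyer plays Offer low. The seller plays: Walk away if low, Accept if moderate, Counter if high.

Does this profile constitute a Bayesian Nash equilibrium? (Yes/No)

The buyer plays Offer low: E[Offer low] = 0.4·(1) + 0.5·(6) + 0.1·(8) = 4.2; E[Offer high] = -2.5. Best-responding. ✓
The seller (reservation value low), facing Offer low: Counter gives 0, Accept gives 11, Walk away gives 13. Proposed Walk away is best. ✓
The seller (reservation value moderate), facing Offer low: Counter gives 10, Accept gives 11, Walk away gives -3. Proposed Accept is best. ✓
The seller (reservation value high), facing Offer low: Counter gives 8, Accept gives 6, Walk away gives -5. Proposed Counter is best. ✓

Yes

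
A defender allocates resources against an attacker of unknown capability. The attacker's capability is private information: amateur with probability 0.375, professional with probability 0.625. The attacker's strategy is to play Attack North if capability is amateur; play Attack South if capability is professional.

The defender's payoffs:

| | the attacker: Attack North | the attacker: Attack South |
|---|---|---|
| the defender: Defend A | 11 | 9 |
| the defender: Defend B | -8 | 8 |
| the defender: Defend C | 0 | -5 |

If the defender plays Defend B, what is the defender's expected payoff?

E[Defend B] = 0.375·(-8) + 0.625·8 = (-3) + 5 = 2

2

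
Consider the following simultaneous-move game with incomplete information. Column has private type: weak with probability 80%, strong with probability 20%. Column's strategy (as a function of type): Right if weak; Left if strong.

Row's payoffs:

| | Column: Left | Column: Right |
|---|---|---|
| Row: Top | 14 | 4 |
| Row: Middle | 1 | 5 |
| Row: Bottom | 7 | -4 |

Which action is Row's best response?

Top

Compute Row's expected payoff for each action, taking the expectation over Column's type.
E[Top] = 0.8·(4) + 0.2·(14) = 6
E[Middle] = 0.8·(5) + 0.2·(1) = 4.2
E[Bottom] = 0.8·(-4) + 0.2·(7) = -1.8
Best response: Top (6 is the largest).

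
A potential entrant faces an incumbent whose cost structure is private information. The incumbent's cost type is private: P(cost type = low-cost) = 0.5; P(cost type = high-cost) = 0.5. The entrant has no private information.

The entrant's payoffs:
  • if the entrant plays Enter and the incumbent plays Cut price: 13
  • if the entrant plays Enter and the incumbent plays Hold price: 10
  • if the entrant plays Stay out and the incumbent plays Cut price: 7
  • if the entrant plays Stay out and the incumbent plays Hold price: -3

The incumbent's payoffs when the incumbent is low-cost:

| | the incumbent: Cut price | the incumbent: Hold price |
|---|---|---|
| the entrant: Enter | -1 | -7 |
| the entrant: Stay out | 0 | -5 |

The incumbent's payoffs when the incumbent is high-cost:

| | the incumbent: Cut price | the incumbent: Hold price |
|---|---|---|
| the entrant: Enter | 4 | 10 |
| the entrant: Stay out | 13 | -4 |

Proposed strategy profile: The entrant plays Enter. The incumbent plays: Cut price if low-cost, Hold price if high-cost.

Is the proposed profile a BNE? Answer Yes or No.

Yes

The entrant plays Enter: E[Enter] = 0.5·(13) + 0.5·(10) = 11.5; E[Stay out] = 2. Best-responding. ✓
The incumbent (cost type low-cost), facing Enter: Cut price gives -1, Hold price gives -7. Proposed Cut price is best. ✓
The incumbent (cost type high-cost), facing Enter: Cut price gives 4, Hold price gives 10. Proposed Hold price is best. ✓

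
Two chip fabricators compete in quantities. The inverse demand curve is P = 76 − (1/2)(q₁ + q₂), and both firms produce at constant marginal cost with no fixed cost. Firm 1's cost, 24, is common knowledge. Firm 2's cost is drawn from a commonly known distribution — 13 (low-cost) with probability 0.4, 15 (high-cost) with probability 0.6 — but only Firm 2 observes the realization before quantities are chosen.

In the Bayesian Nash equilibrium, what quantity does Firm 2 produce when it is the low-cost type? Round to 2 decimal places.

Each type of Firm 2 best-responds to q₁; Firm 1 best-responds to the expected q₂ over Firm 2's types.
Firm 2 with cost c maximizes (76 − (1/2)(q₁+q₂) − c)·q₂, giving q₂(c) = (76 − c − (1/2)q₁).
E[c₂] = 0.4·13 + 0.6·15 = 14.2
Firm 1's FOC against E[q₂] yields q₁ = (76 − 2·24 + E[c₂])/(3/2) = (76 − 48 + 14.2)/(3/2) = 28.1333.
q₂(low-cost) = (76 − 13 − (1/2)·28.1333) = 48.9333.

48.93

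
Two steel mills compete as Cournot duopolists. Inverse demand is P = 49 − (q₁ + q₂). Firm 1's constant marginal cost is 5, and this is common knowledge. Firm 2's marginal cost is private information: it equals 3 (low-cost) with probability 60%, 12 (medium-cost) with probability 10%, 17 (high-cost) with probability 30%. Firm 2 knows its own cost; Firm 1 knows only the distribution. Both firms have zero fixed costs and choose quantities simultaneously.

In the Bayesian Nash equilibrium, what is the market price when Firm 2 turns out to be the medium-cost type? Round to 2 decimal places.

22.65

Firm 2 with cost c maximizes (49 − (q₁+q₂) − c)·q₂, giving q₂(c) = (49 − c − q₁)/2.
E[c₂] = 0.6·3 + 0.1·12 + 0.3·17 = 8.1
Firm 1's FOC against E[q₂] yields q₁ = (49 − 2·5 + E[c₂])/3 = (49 − 10 + 8.1)/3 = 15.7.
q₂(medium-cost) = 10.65, so P = 49 − (15.7 + 10.65) = 22.65.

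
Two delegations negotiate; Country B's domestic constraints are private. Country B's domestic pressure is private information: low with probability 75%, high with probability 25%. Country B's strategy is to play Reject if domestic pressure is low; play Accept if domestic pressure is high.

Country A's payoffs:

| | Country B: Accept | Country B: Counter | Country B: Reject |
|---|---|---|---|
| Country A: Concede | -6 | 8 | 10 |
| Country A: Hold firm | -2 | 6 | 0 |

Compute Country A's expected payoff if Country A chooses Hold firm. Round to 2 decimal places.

-0.50

Take the expectation over Country B's domestic pressure, weighting each type's action by its prior probability.
E[Hold firm] = 0.75·0 + 0.25·(-2) = 0 + (-0.5) = -0.5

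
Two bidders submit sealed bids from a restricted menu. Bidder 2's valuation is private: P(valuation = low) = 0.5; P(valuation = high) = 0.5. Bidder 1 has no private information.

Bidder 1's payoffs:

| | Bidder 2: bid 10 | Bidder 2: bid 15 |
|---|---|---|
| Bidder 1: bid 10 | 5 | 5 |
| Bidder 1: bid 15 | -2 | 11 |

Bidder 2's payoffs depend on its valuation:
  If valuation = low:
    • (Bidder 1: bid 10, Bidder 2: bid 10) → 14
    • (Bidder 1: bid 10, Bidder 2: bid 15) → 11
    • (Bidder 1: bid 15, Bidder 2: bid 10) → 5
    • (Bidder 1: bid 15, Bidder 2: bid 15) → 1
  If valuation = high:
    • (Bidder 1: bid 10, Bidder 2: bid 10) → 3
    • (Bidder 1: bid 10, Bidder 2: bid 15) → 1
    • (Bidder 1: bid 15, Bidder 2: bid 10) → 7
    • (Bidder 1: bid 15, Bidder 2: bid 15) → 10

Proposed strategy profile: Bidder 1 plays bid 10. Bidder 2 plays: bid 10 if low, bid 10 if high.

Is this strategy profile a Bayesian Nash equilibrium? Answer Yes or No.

Yes

A profile is a BNE iff every type of every player is best-responding given beliefs about the other side.
Bidder 1 plays bid 10: E[bid 10] = 0.5·(5) + 0.5·(5) = 5; E[bid 15] = -2. Best-responding. ✓
Bidder 2 (valuation low), facing bid 10: bid 10 gives 14, bid 15 gives 11. Proposed bid 10 is best. ✓
Bidder 2 (valuation high), facing bid 10: bid 10 gives 3, bid 15 gives 1. Proposed bid 10 is best. ✓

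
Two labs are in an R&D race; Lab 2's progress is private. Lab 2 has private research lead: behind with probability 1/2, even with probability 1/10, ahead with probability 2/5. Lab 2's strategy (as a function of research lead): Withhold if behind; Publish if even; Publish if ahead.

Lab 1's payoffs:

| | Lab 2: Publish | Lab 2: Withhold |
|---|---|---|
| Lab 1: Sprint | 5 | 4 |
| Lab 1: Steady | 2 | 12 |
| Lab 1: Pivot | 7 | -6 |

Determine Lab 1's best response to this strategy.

Compute Lab 1's expected payoff for each action, taking the expectation over Lab 2's type.
E[Sprint] = 1/2·(4) + 1/10·(5) + 2/5·(5) = 9/2
E[Steady] = 1/2·(12) + 1/10·(2) + 2/5·(2) = 7
E[Pivot] = 1/2·(-6) + 1/10·(7) + 2/5·(7) = 1/2
Best response: Steady (7 is the largest).

Steady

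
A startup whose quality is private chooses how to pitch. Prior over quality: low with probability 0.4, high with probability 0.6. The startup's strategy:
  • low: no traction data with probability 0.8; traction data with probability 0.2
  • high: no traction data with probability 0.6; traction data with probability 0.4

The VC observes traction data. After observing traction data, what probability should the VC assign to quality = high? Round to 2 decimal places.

P(traction data) = 0.4·0.2 + 0.6·0.4 = 0.32
P(high | traction data) = (0.6·0.4) / 0.32 = 0.24 / 0.32 = 0.75

0.75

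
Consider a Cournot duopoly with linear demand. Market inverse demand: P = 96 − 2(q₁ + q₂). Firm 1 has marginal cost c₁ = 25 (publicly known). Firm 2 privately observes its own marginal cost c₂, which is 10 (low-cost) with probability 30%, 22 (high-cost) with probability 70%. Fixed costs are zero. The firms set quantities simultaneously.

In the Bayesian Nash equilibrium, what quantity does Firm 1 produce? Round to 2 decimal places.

Type-c best response for Firm 2: q₂(c) = (96 − c)/4 − q₁/2.
Firm 1 maximizes expected profit; its first-order condition is 96 − 4q₁ − 2E[q₂] − 25 = 0.
Substituting E[q₂] and solving: E[c₂] = 18.4, so q₁ = (96 − 2·25 + 18.4)/6 = 10.7333.

10.73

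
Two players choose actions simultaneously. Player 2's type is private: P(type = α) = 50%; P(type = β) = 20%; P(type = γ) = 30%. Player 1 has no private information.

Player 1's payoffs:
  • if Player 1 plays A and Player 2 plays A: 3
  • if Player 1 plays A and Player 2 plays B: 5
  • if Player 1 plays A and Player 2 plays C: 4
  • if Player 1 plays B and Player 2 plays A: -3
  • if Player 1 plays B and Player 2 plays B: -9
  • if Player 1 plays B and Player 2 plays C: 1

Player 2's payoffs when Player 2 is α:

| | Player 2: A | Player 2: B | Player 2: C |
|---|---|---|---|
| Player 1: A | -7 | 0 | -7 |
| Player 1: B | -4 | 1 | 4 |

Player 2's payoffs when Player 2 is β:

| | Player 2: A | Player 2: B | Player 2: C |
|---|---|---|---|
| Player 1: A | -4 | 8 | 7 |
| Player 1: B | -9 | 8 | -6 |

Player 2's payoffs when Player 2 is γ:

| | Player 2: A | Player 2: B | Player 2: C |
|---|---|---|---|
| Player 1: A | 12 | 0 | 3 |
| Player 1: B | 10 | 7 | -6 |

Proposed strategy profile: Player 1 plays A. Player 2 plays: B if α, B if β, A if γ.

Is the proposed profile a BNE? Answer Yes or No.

Player 1 plays A: E[A] = 0.5·(5) + 0.2·(5) + 0.3·(3) = 4.4; E[B] = -7.2. Best-responding. ✓
Player 2 (type α), facing A: A gives -7, B gives 0, C gives -7. Proposed B is best. ✓
Player 2 (type β), facing A: A gives -4, B gives 8, C gives 7. Proposed B is best. ✓
Player 2 (type γ), facing A: A gives 12, B gives 0, C gives 3. Proposed A is best. ✓

Yes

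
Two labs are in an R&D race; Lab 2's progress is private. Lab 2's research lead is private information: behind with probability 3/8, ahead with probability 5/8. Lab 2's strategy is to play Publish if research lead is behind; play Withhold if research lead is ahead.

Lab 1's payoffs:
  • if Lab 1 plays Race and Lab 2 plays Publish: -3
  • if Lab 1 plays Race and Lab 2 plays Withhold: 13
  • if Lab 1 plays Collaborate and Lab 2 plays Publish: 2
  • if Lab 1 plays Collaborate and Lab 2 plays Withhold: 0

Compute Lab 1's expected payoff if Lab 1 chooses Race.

7

Take the expectation over Lab 2's research lead, weighting each type's action by its prior probability.
E[Race] = 3/8·(-3) + 5/8·13 = (-9/8) + 65/8 = 7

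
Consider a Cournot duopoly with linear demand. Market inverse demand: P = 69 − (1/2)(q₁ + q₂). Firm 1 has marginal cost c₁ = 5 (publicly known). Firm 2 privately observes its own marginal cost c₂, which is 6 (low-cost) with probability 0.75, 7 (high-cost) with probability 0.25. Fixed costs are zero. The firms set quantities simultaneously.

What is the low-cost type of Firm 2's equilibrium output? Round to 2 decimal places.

Each type of Firm 2 best-responds to q₁; Firm 1 best-responds to the expected q₂ over Firm 2's types.
Firm 2 with cost c maximizes (69 − (1/2)(q₁+q₂) − c)·q₂, giving q₂(c) = (69 − c − (1/2)q₁).
E[c₂] = 0.75·6 + 0.25·7 = 6.25
Firm 1's FOC against E[q₂] yields q₁ = (69 − 2·5 + E[c₂])/(3/2) = (69 − 10 + 6.25)/(3/2) = 43.5.
q₂(low-cost) = (69 − 6 − (1/2)·43.5) = 41.25.

41.25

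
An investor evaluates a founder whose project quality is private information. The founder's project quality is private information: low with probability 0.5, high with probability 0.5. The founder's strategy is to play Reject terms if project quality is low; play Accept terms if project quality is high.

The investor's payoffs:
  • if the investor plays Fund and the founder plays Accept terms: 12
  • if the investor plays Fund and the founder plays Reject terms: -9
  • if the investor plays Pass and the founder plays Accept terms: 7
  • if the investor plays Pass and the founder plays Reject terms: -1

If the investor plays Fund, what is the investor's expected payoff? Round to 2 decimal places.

E[Fund] = 0.5·(-9) + 0.5·12 = (-4.5) + 6 = 1.5

1.50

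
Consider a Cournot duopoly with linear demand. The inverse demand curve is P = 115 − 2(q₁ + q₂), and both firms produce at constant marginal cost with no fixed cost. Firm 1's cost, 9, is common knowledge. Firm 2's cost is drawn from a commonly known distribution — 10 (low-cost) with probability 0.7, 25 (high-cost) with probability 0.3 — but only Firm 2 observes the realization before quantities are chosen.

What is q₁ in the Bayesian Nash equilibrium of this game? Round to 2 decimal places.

18.58

Firm 2 with cost c maximizes (115 − 2(q₁+q₂) − c)·q₂, giving q₂(c) = (115 − c − 2q₁)/4.
E[c₂] = 0.7·10 + 0.3·25 = 14.5
Firm 1's FOC against E[q₂] yields q₁ = (115 − 2·9 + E[c₂])/6 = (115 − 18 + 14.5)/6 = 18.5833.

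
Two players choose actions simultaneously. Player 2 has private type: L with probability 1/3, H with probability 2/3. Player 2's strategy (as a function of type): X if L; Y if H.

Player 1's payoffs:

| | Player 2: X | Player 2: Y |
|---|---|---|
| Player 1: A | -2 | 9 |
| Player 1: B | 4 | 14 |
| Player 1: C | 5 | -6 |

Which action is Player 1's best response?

B

Compute Player 1's expected payoff for each action, taking the expectation over Player 2's type.
E[A] = 1/3·(-2) + 2/3·(9) = 16/3
E[B] = 1/3·(4) + 2/3·(14) = 32/3
E[C] = 1/3·(5) + 2/3·(-6) = -7/3
Best response: B (32/3 is the largest).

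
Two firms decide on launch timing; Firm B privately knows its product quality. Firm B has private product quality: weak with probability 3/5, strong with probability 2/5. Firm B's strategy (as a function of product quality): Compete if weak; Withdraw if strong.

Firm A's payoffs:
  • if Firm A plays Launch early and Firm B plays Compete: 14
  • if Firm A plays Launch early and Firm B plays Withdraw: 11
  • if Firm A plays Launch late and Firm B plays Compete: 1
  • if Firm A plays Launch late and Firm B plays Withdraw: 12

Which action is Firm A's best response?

Launch early

E[Launch early] = 3/5·(14) + 2/5·(11) = 64/5
E[Launch late] = 3/5·(1) + 2/5·(12) = 27/5
Best response: Launch early (64/5 is the largest).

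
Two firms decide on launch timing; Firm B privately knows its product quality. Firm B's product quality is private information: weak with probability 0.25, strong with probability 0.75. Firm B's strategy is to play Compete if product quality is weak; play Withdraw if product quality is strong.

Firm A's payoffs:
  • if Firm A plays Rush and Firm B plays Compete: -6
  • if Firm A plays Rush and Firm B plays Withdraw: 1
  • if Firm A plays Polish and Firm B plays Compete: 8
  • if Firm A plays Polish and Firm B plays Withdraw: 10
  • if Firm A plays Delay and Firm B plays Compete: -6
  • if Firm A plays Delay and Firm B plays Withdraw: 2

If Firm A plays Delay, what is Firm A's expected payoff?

0

E[Delay] = 0.25·(-6) + 0.75·2 = (-1.5) + 1.5 = 0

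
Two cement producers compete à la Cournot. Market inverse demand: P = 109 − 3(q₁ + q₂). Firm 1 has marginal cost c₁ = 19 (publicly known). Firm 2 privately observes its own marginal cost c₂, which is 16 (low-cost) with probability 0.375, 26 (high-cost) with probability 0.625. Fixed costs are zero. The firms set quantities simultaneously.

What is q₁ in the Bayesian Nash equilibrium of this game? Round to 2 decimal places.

10.36

Each type of Firm 2 best-responds to q₁; Firm 1 best-responds to the expected q₂ over Firm 2's types.
Firm 2 with cost c maximizes (109 − 3(q₁+q₂) − c)·q₂, giving q₂(c) = (109 − c − 3q₁)/6.
E[c₂] = 0.375·16 + 0.625·26 = 22.25
Firm 1's FOC against E[q₂] yields q₁ = (109 − 2·19 + E[c₂])/9 = (109 − 38 + 22.25)/9 = 10.3611.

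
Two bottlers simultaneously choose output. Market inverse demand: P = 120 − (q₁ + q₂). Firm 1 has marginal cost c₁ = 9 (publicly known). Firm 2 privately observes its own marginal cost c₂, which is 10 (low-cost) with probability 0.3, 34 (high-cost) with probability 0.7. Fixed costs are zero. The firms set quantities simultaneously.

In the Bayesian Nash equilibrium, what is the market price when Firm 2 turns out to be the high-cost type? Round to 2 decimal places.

Type-c best response for Firm 2: q₂(c) = (120 − c)/2 − q₁/2.
Firm 1 maximizes expected profit; its first-order condition is 120 − 2q₁ − E[q₂] − 9 = 0.
Substituting E[q₂] and solving: E[c₂] = 26.8, so q₁ = (120 − 2·9 + 26.8)/3 = 42.9333.
q₂(high-cost) = 21.5333, so P = 120 − (42.9333 + 21.5333) = 55.5333.

55.53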